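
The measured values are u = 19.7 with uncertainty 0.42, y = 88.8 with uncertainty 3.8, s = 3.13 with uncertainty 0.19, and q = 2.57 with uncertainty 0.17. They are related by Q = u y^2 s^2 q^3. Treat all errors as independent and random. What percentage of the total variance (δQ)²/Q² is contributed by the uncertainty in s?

(δQ/Q)² = (1·δu/u)² + (2·δy/y)² + (2·δs/s)² + (3·δq/q)²
  u term: (1×0.0213)² = 0.000455
  y term: (2×0.0428)² = 0.00732
  s term: (2×0.0607)² = 0.0147
  q term: (3×0.0661)² = 0.0394
Total = 0.0619. Share from s = 0.0147/0.0619 = 0.238.

23.8%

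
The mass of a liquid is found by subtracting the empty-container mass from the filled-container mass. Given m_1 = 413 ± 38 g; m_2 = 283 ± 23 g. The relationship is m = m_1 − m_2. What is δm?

44.4 g

Absolute uncertainties add in quadrature for a linear combination:
  (δm_1)² = 1440;  (δm_2)² = 529
δm = √(1970) = 44.4 g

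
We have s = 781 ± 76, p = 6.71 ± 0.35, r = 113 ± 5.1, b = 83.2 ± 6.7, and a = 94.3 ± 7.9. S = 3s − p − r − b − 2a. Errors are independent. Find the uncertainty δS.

229

S is a linear combination, so absolute uncertainties add in quadrature:
  (3·δs)² = 52000;  (δp)² = 0.122;  (δr)² = 26.0;  (δb)² = 44.9;  (2·δa)² = 250
δS = √(52300) = 229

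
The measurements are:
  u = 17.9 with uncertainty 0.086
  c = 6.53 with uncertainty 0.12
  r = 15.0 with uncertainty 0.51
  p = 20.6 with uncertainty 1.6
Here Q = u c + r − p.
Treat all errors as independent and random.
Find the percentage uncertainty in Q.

Let w = u·c = 117. δw/w = √((1·δu/u)² + (1·δc/c)²) = √(2.31e-05 + 0.000338) = 0.0190, so δw = 2.22.
Q = w + r − p: δQ = √(δw² + δr² + δp²) = √(4.93 + 0.260 + 2.56) = 2.78
Q = 111, so δQ/Q = 2.78/111 = 0.0250.

2.50%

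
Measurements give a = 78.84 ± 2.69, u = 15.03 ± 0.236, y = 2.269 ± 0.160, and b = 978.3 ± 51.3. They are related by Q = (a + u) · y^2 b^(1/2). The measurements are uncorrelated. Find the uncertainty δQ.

Let w = a + u = 93.87. δw = √(δa² + δu²) = √(7.24 + 0.0557) = 2.70, so δw/w = 0.0288.
Q is then a monomial in w, y, b:
δQ/Q = √((δw/w)² + (2·δy/y)² + (½·δb/b)²) = √(0.000828 + 0.0199 + 0.000687) = 0.146
Q = 15120, so δQ = 0.146 × 15120 = 2210.

2210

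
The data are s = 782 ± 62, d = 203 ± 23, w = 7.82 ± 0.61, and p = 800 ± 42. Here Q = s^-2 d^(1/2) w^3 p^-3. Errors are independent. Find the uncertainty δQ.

7.15e-12

Since Q is a product/quotient, work with relative uncertainties:
  (-2·δs/s)² = (-2×0.0793)² = 0.0251;  (½·δd/d)² = (0.5×0.113)² = 0.00321;  (3·δw/w)² = (3×0.0780)² = 0.0548;  (-3·δp/p)² = (-3×0.0525)² = 0.0248
δQ/Q = √(0.108) = 0.329
Q = 2.18e-11, so δQ = 0.329 × 2.18e-11 = 7.15e-12.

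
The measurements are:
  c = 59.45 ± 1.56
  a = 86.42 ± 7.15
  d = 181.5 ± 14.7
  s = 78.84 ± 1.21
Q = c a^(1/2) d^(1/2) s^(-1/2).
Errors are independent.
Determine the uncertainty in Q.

53.7

For a monomial Q ∝ c, a^(1/2), d^(1/2), s^(-1/2), fractional errors add in quadrature:
  (1·δc/c)² = (1×0.0262)² = 0.000689;  (½·δa/a)² = (0.5×0.0827)² = 0.00171;  (½·δd/d)² = (0.5×0.0810)² = 0.00164;  (−½·δs/s)² = (-0.5×0.0153)² = 5.89e-05
δQ/Q = √(0.00410) = 0.0640
Q = 838.5, so δQ = 0.0640 × 838.5 = 53.7.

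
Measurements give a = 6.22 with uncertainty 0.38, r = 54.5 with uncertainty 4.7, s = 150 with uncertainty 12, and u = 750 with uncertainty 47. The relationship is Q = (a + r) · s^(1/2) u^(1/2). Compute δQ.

1890

Let w = a + r = 60.7. δw = √(δa² + δr²) = √(0.144 + 22.1) = 4.72, so δw/w = 0.0777.
Q is then a monomial in w, s, u:
δQ/Q = √((δw/w)² + (½·δs/s)² + (½·δu/u)²) = √(0.00603 + 0.00160 + 0.000982) = 0.0928
Q = 20400, so δQ = 0.0928 × 20400 = 1890.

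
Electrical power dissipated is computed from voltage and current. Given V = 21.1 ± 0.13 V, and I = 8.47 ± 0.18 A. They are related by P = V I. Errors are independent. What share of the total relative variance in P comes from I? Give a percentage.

92.2%

(δP/P)² = (1·δV/V)² + (1·δI/I)²
  V term: (1×0.00616)² = 3.8e-05
  I term: (1×0.0213)² = 0.000452
Total = 0.000490. Share from I = 0.000452/0.000490 = 0.922.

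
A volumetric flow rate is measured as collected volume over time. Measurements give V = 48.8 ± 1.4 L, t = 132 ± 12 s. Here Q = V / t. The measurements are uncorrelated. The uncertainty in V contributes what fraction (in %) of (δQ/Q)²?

(δQ/Q)² = (1·δV/V)² + (-1·δt/t)²
  V term: (1×0.0287)² = 0.000823
  t term: (-1×0.0909)² = 0.00826
Total = 0.00909. Share from V = 0.000823/0.00909 = 0.0906.

9.06%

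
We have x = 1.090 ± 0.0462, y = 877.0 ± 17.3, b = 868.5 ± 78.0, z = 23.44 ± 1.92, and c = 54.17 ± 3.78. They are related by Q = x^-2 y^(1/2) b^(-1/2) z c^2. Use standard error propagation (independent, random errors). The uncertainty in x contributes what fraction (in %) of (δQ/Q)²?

(δQ/Q)² = (-2·δx/x)² + (½·δy/y)² + (−½·δb/b)² + (1·δz/z)² + (2·δc/c)²
  x term: (-2×0.0424)² = 0.00719
  y term: (0.5×0.0197)² = 9.73e-05
  b term: (-0.5×0.0898)² = 0.00202
  z term: (1×0.0819)² = 0.00671
  c term: (2×0.0698)² = 0.0195
Total = 0.0355. Share from x = 0.00719/0.0355 = 0.203.

20.3%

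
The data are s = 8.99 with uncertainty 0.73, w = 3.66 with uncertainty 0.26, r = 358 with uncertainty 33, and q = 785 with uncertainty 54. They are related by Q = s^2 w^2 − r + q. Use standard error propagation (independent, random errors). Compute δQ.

Let p = s^2·w^2 = 1080. δp/p = √((2·δs/s)² + (2·δw/w)²) = √(0.0264 + 0.0202) = 0.216, so δp = 234.
Q = p − r + q: δQ = √(δp² + δr² + δq²) = √(54600 + 1090 + 2920) = 242

242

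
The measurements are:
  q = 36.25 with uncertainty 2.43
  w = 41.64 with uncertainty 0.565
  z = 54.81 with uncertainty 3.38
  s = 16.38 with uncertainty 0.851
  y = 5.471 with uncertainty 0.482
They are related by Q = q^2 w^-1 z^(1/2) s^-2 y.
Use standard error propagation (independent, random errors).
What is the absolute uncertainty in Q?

0.925

Products/powers → add relative errors in quadrature, weighted by exponent:
  (2·δq/q)² = (2×0.0670)² = 0.0180;  (-1·δw/w)² = (-1×0.0136)² = 0.000184;  (½·δz/z)² = (0.5×0.0617)² = 0.000951;  (-2·δs/s)² = (-2×0.0520)² = 0.0108;  (1·δy/y)² = (1×0.0881)² = 0.00776
δQ/Q = √(0.0377) = 0.194
Q = 4.764, so δQ = 0.194 × 4.764 = 0.925.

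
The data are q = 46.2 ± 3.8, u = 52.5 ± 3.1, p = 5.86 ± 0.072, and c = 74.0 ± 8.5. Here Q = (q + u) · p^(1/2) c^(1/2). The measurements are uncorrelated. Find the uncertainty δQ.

157

Let w = q + u = 98.7. δw = √(δq² + δu²) = √(14.4 + 9.61) = 4.90, so δw/w = 0.0497.
Q is then a monomial in w, p, c:
δQ/Q = √((δw/w)² + (½·δp/p)² + (½·δc/c)²) = √(0.00247 + 3.77e-05 + 0.00330) = 0.0762
Q = 2060, so δQ = 0.0762 × 2060 = 157.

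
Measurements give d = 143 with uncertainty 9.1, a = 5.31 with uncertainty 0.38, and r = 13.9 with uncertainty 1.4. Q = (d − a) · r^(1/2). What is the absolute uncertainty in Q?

42.7

Let u = d − a = 138. δu = √(δd² + δa²) = √(82.8 + 0.144) = 9.11, so δu/u = 0.0661.
Q is then a monomial in u, r:
δQ/Q = √((δu/u)² + (½·δr/r)²) = √(0.00438 + 0.00254) = 0.0831
Q = 513, so δQ = 0.0831 × 513 = 42.7.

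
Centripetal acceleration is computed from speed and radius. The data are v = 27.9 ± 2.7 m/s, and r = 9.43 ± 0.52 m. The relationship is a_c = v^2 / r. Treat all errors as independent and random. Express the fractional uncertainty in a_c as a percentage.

Products/powers → add relative errors in quadrature, weighted by exponent:
  (2·δv/v)² = (2×0.0968)² = 0.0375;  (-1·δr/r)² = (-1×0.0551)² = 0.00304
δa_c/a_c = √(0.0405) = 0.201

20.1%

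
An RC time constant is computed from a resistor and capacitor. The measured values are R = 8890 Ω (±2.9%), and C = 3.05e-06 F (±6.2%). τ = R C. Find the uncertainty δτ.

0.00186 s

Products/powers → add relative errors in quadrature, weighted by exponent:
  (1·δR/R)² = (1×0.0290)² = 0.000841;  (1·δC/C)² = (1×0.0620)² = 0.00384
δτ/τ = √(0.00468) = 0.0684
τ = 0.0271 s, so δτ = 0.0684 × 0.0271 = 0.00186 s.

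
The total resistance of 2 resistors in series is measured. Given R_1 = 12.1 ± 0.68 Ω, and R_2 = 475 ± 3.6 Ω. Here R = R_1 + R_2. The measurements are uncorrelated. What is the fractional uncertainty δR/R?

0.00752

Absolute uncertainties add in quadrature for a linear combination:
  (δR_1)² = 0.462;  (δR_2)² = 13.0
δR = √(13.4) = 3.66 Ω
R = 487 Ω, so δR/R = 3.66/487 = 0.00752.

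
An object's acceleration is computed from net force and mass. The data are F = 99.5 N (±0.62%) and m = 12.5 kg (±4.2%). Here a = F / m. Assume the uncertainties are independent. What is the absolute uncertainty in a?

0.338 m/s^2

Since a is a product/quotient, work with relative uncertainties:
  (1·δF/F)² = (1×0.00620)² = 3.84e-05;  (-1·δm/m)² = (-1×0.0420)² = 0.00176
δa/a = √(0.00180) = 0.0425
a = 7.96 m/s^2, so δa = 0.0425 × 7.96 = 0.338 m/s^2.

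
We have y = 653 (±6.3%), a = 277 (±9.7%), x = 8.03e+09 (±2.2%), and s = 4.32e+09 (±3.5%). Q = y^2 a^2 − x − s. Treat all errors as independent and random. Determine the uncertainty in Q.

7.57e+09

Let p = y^2·a^2 = 3.27e+10. δp/p = √((2·δy/y)² + (2·δa/a)²) = √(0.0159 + 0.0376) = 0.231, so δp = 7.57e+09.
Q = p − x − s: δQ = √(δp² + δx² + δs²) = √(5.73e+19 + 3.12e+16 + 2.29e+16) = 7.57e+09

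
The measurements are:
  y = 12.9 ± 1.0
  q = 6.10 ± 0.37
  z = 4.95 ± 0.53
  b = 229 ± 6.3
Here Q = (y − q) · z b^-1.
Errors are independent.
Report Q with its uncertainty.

0.147 ± 0.0282

Let u = y − q = 6.80. δu = √(δy² + δq²) = √(1.00 + 0.137) = 1.07, so δu/u = 0.157.
Q is then a monomial in u, z, b:
δQ/Q = √((δu/u)² + (1·δz/z)² + (-1·δb/b)²) = √(0.0246 + 0.0115 + 0.000757) = 0.192
Q = 0.147, so δQ = 0.192 × 0.147 = 0.0282.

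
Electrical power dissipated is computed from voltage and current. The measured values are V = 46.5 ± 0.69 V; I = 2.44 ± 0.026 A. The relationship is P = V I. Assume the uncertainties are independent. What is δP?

For a monomial P ∝ V, I, fractional errors add in quadrature:
  (1·δV/V)² = (1×0.0148)² = 0.000220;  (1·δI/I)² = (1×0.0107)² = 0.000114
δP/P = √(0.000334) = 0.0183
P = 113 W, so δP = 0.0183 × 113 = 2.07 W.

2.07 W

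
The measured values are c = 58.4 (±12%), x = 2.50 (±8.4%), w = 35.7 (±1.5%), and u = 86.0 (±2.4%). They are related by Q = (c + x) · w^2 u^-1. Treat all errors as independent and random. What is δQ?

110

Let h = c + x = 60.9. δh = √(δc² + δx²) = √(49.1 + 0.0441) = 7.01, so δh/h = 0.115.
Q is then a monomial in h, w, u:
δQ/Q = √((δh/h)² + (2·δw/w)² + (-1·δu/u)²) = √(0.0133 + 0.000900 + 0.000576) = 0.121
Q = 903, so δQ = 0.121 × 903 = 110.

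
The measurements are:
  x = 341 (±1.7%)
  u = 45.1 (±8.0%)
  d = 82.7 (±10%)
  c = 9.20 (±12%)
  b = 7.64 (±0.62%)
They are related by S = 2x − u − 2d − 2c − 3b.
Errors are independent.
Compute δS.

S is a linear combination, so absolute uncertainties add in quadrature:
  (2·δx)² = 134;  (δu)² = 13.0;  (2·δd)² = 274;  (2·δc)² = 4.88;  (3·δb)² = 0.0202
δS = √(426) = 20.6

20.6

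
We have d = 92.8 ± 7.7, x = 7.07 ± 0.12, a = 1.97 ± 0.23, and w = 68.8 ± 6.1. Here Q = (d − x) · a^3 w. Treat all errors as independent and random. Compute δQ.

16800

Let u = d − x = 85.7. δu = √(δd² + δx²) = √(59.3 + 0.0144) = 7.70, so δu/u = 0.0898.
Q is then a monomial in u, a, w:
δQ/Q = √((δu/u)² + (3·δa/a)² + (1·δw/w)²) = √(0.00807 + 0.123 + 0.00786) = 0.372
Q = 45100, so δQ = 0.372 × 45100 = 16800.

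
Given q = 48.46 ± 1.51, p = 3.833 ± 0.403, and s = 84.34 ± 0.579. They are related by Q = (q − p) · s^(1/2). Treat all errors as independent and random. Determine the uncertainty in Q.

Let u = q − p = 44.63. δu = √(δq² + δp²) = √(2.28 + 0.162) = 1.56, so δu/u = 0.0350.
Q is then a monomial in u, s:
δQ/Q = √((δu/u)² + (½·δs/s)²) = √(0.00123 + 1.18e-05) = 0.0352
Q = 409.8, so δQ = 0.0352 × 409.8 = 14.4.

14.4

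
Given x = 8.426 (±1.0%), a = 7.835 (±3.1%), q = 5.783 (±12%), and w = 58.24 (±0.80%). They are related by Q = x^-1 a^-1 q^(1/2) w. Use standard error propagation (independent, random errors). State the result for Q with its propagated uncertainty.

2.121 ± 0.146

Relative error in a monomial: (δQ/Q)² = Σ (nᵢ · δxᵢ/xᵢ)².
  (-1·δx/x)² = (-1×0.0100)² = 0.000100;  (-1·δa/a)² = (-1×0.0310)² = 0.000961;  (½·δq/q)² = (0.5×0.120)² = 0.00360;  (1·δw/w)² = (1×0.00800)² = 6.4e-05
δQ/Q = √(0.00473) = 0.0687
Q = 2.121, so δQ = 0.0687 × 2.121 = 0.146.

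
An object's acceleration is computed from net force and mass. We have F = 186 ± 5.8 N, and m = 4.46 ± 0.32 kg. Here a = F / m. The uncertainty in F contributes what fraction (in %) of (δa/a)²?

15.9%

(δa/a)² = (1·δF/F)² + (-1·δm/m)²
  F term: (1×0.0312)² = 0.000972
  m term: (-1×0.0717)² = 0.00515
Total = 0.00612. Share from F = 0.000972/0.00612 = 0.159.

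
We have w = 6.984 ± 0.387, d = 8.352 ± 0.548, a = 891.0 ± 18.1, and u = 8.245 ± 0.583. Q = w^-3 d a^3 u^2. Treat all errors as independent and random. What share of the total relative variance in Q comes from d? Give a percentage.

(δQ/Q)² = (-3·δw/w)² + (1·δd/d)² + (3·δa/a)² + (2·δu/u)²
  w term: (-3×0.0554)² = 0.0276
  d term: (1×0.0656)² = 0.00431
  a term: (3×0.0203)² = 0.00371
  u term: (2×0.0707)² = 0.0200
Total = 0.0557. Share from d = 0.00431/0.0557 = 0.0774.

7.74%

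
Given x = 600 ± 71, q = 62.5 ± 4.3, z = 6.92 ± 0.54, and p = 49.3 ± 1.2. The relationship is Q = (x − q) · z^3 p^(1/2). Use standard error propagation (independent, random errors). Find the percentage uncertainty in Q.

Let u = x − q = 538. δu = √(δx² + δq²) = √(5040 + 18.5) = 71.1, so δu/u = 0.132.
Q is then a monomial in u, z, p:
δQ/Q = √((δu/u)² + (3·δz/z)² + (½·δp/p)²) = √(0.0175 + 0.0548 + 0.000148) = 0.269

26.9%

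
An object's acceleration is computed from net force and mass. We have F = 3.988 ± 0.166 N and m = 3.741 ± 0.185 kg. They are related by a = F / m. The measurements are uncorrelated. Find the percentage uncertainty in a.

6.46%

Each factor contributes (exponent × relative error)² to (δa/a)²:
  (1·δF/F)² = (1×0.0416)² = 0.00173;  (-1·δm/m)² = (-1×0.0495)² = 0.00245
δa/a = √(0.00418) = 0.0646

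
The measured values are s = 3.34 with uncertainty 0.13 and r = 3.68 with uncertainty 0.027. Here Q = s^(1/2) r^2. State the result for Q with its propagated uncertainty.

For a monomial Q ∝ s^(1/2), r^2, fractional errors add in quadrature:
  (½·δs/s)² = (0.5×0.0389)² = 0.000379;  (2·δr/r)² = (2×0.00734)² = 0.000215
δQ/Q = √(0.000594) = 0.0244
Q = 24.7, so δQ = 0.0244 × 24.7 = 0.603.

24.7 ± 0.603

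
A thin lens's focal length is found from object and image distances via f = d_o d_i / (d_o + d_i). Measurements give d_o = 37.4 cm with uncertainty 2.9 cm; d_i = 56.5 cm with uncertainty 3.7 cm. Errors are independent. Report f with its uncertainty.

∂f/∂d_o = (d_i/(d_o+d_i))² = 0.362;  ∂f/∂d_i = (d_o/(d_o+d_i))² = 0.159
δf = √((∂f/∂d_o · δd_o)² + (∂f/∂d_i · δd_i)²) = √(1.10 + 0.345) = 1.20 cm
f = 22.5 cm.

22.5 ± 1.20 cm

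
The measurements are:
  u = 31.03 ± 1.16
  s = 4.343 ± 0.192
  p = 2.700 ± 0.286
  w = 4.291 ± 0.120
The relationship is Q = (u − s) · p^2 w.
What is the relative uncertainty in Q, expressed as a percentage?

Let h = u − s = 26.69. δh = √(δu² + δs²) = √(1.35 + 0.0369) = 1.18, so δh/h = 0.0441.
Q is then a monomial in h, p, w:
δQ/Q = √((δh/h)² + (2·δp/p)² + (1·δw/w)²) = √(0.00194 + 0.0449 + 0.000782) = 0.218

21.8%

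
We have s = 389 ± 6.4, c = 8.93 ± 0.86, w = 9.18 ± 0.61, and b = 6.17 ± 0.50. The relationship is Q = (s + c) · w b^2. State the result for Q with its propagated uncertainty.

(1.39 ± 0.245) × 10^5

Let u = s + c = 398. δu = √(δs² + δc²) = √(41.0 + 0.740) = 6.46, so δu/u = 0.0162.
Q is then a monomial in u, w, b:
δQ/Q = √((δu/u)² + (1·δw/w)² + (2·δb/b)²) = √(0.000263 + 0.00442 + 0.0263) = 0.176
Q = 1.39e+05, so δQ = 0.176 × 1.39e+05 = 24500.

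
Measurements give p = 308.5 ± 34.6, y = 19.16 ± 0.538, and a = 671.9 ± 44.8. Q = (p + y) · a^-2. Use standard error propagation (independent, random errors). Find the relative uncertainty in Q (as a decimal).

Let u = p + y = 327.7. δu = √(δp² + δy²) = √(1200 + 0.289) = 34.6, so δu/u = 0.106.
Q is then a monomial in u, a:
δQ/Q = √((δu/u)² + (-2·δa/a)²) = √(0.0112 + 0.0178) = 0.170

0.170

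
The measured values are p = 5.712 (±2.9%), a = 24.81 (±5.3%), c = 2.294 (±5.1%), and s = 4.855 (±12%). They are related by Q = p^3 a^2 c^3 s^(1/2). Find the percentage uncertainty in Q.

21.4%

Relative error in a monomial: (δQ/Q)² = Σ (nᵢ · δxᵢ/xᵢ)².
  (3·δp/p)² = (3×0.0290)² = 0.00757;  (2·δa/a)² = (2×0.0530)² = 0.0112;  (3·δc/c)² = (3×0.0510)² = 0.0234;  (½·δs/s)² = (0.5×0.120)² = 0.00360
δQ/Q = √(0.0458) = 0.214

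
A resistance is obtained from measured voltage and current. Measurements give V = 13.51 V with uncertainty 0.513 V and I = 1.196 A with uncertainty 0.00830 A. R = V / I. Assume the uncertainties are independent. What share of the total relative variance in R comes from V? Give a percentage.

(δR/R)² = (1·δV/V)² + (-1·δI/I)²
  V term: (1×0.0380)² = 0.00144
  I term: (-1×0.00694)² = 4.82e-05
Total = 0.00149. Share from V = 0.00144/0.00149 = 0.968.

96.8%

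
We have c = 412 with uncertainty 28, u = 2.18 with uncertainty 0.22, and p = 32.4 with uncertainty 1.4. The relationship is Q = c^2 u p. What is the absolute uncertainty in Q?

2.09e+06

For a monomial Q ∝ c^2, u, p, fractional errors add in quadrature:
  (2·δc/c)² = (2×0.0680)² = 0.0185;  (1·δu/u)² = (1×0.101)² = 0.0102;  (1·δp/p)² = (1×0.0432)² = 0.00187
δQ/Q = √(0.0305) = 0.175
Q = 1.2e+07, so δQ = 0.175 × 1.2e+07 = 2.09e+06.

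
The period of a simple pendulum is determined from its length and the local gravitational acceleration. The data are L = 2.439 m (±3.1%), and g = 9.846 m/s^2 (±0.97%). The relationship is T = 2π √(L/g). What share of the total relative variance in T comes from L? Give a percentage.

(δT/T)² = (½·δL/L)² + (−½·δg/g)²
  L term: (0.5×0.0310)² = 0.000240
  g term: (-0.5×0.00970)² = 2.35e-05
Total = 0.000264. Share from L = 0.000240/0.000264 = 0.911.

91.1%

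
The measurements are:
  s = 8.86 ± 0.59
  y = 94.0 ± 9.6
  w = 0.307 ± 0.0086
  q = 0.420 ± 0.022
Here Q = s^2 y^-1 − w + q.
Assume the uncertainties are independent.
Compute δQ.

0.142

Let p = s^2·y^-1 = 0.835. δp/p = √((2·δs/s)² + (-1·δy/y)²) = √(0.0177 + 0.0104) = 0.168, so δp = 0.140.
Q = p − w + q: δQ = √(δp² + δw² + δq²) = √(0.0196 + 7.4e-05 + 0.000484) = 0.142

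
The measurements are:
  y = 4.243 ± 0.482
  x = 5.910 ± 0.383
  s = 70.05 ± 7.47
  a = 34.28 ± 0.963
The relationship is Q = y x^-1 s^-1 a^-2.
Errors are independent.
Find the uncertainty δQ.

1.55e-06

Products/powers → add relative errors in quadrature, weighted by exponent:
  (1·δy/y)² = (1×0.114)² = 0.0129;  (-1·δx/x)² = (-1×0.0648)² = 0.00420;  (-1·δs/s)² = (-1×0.107)² = 0.0114;  (-2·δa/a)² = (-2×0.0281)² = 0.00316
δQ/Q = √(0.0316) = 0.178
Q = 8.722e-06, so δQ = 0.178 × 8.722e-06 = 1.55e-06.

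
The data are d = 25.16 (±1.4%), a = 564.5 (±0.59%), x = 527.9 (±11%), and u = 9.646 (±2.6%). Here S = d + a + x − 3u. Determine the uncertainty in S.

Absolute uncertainties add in quadrature for a linear combination:
  (δd)² = 0.124;  (δa)² = 11.1;  (δx)² = 3370;  (3·δu)² = 0.566
δS = √(3380) = 58.2

58.2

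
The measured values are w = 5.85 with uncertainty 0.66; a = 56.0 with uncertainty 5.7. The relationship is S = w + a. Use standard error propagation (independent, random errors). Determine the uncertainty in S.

Absolute uncertainties add in quadrature for a linear combination:
  (δw)² = 0.436;  (δa)² = 32.5
δS = √(32.9) = 5.74

5.74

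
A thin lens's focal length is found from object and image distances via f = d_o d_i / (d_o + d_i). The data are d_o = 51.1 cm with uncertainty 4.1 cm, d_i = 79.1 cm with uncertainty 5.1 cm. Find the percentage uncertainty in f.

5.49%

∂f/∂d_o = (d_i/(d_o+d_i))² = 0.369;  ∂f/∂d_i = (d_o/(d_o+d_i))² = 0.154
δf = √((∂f/∂d_o · δd_o)² + (∂f/∂d_i · δd_i)²) = √(2.29 + 0.617) = 1.71 cm
f = 31.0 cm, so δf/f = 1.71/31.0 = 0.0549.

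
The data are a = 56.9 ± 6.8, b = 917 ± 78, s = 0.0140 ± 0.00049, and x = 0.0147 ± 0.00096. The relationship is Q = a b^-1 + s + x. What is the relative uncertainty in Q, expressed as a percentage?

Let p = a·b^-1 = 0.0621. δp/p = √((1·δa/a)² + (-1·δb/b)²) = √(0.0143 + 0.00724) = 0.147, so δp = 0.00910.
Q = p + s + x: δQ = √(δp² + δs² + δx²) = √(8.28e-05 + 2.4e-07 + 9.22e-07) = 0.00917
Q = 0.0908, so δQ/Q = 0.00917/0.0908 = 0.101.

10.1%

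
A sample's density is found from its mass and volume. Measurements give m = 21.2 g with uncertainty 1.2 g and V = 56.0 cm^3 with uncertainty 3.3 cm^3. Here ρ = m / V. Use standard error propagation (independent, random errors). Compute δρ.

ρ is a product of powers, so relative uncertainties combine in quadrature:
  (1·δm/m)² = (1×0.0566)² = 0.00320;  (-1·δV/V)² = (-1×0.0589)² = 0.00347
δρ/ρ = √(0.00668) = 0.0817
ρ = 0.379 g/cm^3, so δρ = 0.0817 × 0.379 = 0.0309 g/cm^3.

0.0309 g/cm^3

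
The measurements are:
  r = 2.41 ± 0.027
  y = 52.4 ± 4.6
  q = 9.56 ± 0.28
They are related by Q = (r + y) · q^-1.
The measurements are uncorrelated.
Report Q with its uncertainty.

5.73 ± 0.510

Let u = r + y = 54.8. δu = √(δr² + δy²) = √(0.000729 + 21.2) = 4.60, so δu/u = 0.0839.
Q is then a monomial in u, q:
δQ/Q = √((δu/u)² + (-1·δq/q)²) = √(0.00704 + 0.000858) = 0.0889
Q = 5.73, so δQ = 0.0889 × 5.73 = 0.510.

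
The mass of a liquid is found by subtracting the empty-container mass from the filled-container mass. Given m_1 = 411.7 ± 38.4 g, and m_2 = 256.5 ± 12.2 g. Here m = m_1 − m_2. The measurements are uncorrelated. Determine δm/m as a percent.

Absolute uncertainties add in quadrature for a linear combination:
  (δm_1)² = 1470;  (δm_2)² = 149
δm = √(1620) = 40.3 g
m = 155.2 g, so δm/m = 40.3/155.2 = 0.260.

26.0%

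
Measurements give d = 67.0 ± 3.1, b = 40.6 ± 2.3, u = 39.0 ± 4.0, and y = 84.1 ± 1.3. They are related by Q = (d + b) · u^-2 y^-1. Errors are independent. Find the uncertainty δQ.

Let w = d + b = 108. δw = √(δd² + δb²) = √(9.61 + 5.29) = 3.86, so δw/w = 0.0359.
Q is then a monomial in w, u, y:
δQ/Q = √((δw/w)² + (-2·δu/u)² + (-1·δy/y)²) = √(0.00129 + 0.0421 + 0.000239) = 0.209
Q = 0.000841, so δQ = 0.209 × 0.000841 = 0.000176.

0.000176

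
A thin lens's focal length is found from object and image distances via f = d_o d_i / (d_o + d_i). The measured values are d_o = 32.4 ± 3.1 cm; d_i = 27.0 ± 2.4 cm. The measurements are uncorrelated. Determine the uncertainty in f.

∂f/∂d_o = (d_i/(d_o+d_i))² = 0.207;  ∂f/∂d_i = (d_o/(d_o+d_i))² = 0.298
δf = √((∂f/∂d_o · δd_o)² + (∂f/∂d_i · δd_i)²) = √(0.410 + 0.510) = 0.959 cm

0.959 cm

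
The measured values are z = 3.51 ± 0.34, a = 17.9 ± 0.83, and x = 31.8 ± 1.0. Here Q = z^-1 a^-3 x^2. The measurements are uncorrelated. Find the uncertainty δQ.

0.00908

For a monomial Q ∝ z^-1, a^-3, x^2, fractional errors add in quadrature:
  (-1·δz/z)² = (-1×0.0969)² = 0.00938;  (-3·δa/a)² = (-3×0.0464)² = 0.0194;  (2·δx/x)² = (2×0.0314)² = 0.00396
δQ/Q = √(0.0327) = 0.181
Q = 0.0502, so δQ = 0.181 × 0.0502 = 0.00908.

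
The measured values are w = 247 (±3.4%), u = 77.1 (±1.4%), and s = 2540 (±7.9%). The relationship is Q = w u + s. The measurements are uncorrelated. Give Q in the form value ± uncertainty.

21600 ± 728

Let p = w·u = 19000. δp/p = √((1·δw/w)² + (1·δu/u)²) = √(0.00116 + 0.000196) = 0.0368, so δp = 700.
Q = p + s: δQ = √(δp² + δs²) = √(4.9e+05 + 40300) = 728
Q = 21600.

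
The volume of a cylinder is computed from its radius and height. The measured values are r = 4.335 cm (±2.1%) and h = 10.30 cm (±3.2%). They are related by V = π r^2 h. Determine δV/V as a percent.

5.28%

Since V is a product/quotient, work with relative uncertainties:
  (2·δr/r)² = (2×0.0210)² = 0.00176;  (1·δh/h)² = (1×0.0320)² = 0.00102
δV/V = √(0.00279) = 0.0528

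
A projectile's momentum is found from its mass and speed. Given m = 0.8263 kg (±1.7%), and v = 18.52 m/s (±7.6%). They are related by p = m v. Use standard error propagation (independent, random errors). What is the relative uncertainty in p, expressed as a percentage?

7.79%

p is a product of powers, so relative uncertainties combine in quadrature:
  (1·δm/m)² = (1×0.0170)² = 0.000289;  (1·δv/v)² = (1×0.0760)² = 0.00578
δp/p = √(0.00607) = 0.0779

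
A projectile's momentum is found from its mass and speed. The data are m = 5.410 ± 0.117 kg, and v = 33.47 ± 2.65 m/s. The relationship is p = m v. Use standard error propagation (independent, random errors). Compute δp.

14.9 kg·m/s

Each factor contributes (exponent × relative error)² to (δp/p)²:
  (1·δm/m)² = (1×0.0216)² = 0.000468;  (1·δv/v)² = (1×0.0792)² = 0.00627
δp/p = √(0.00674) = 0.0821
p = 181.1 kg·m/s, so δp = 0.0821 × 181.1 = 14.9 kg·m/s.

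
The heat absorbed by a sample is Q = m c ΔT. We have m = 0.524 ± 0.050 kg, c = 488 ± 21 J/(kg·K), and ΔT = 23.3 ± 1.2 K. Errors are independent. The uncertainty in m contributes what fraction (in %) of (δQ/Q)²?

66.9%

(δQ/Q)² = (1·δm/m)² + (1·δc/c)² + (1·δΔT/ΔT)²
  m term: (1×0.0954)² = 0.00910
  c term: (1×0.0430)² = 0.00185
  ΔT term: (1×0.0515)² = 0.00265
Total = 0.0136. Share from m = 0.00910/0.0136 = 0.669.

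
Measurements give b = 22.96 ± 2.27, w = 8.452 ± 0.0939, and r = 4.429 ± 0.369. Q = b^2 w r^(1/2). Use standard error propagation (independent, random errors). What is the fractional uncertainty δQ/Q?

Relative error in a monomial: (δQ/Q)² = Σ (nᵢ · δxᵢ/xᵢ)².
  (2·δb/b)² = (2×0.0989)² = 0.0391;  (1·δw/w)² = (1×0.0111)² = 0.000123;  (½·δr/r)² = (0.5×0.0833)² = 0.00174
δQ/Q = √(0.0410) = 0.202

0.202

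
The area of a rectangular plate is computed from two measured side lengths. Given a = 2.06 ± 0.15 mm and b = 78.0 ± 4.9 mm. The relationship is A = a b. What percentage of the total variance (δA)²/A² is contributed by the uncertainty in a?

57.3%

(δA/A)² = (1·δa/a)² + (1·δb/b)²
  a term: (1×0.0728)² = 0.00530
  b term: (1×0.0628)² = 0.00395
Total = 0.00925. Share from a = 0.00530/0.00925 = 0.573.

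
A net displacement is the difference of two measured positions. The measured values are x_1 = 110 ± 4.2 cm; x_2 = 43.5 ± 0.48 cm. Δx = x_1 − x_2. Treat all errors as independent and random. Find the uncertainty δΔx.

4.23 cm

For a sum/difference, combine absolute errors in quadrature:
  (δx_1)² = 17.6;  (δx_2)² = 0.230
δΔx = √(17.9) = 4.23 cm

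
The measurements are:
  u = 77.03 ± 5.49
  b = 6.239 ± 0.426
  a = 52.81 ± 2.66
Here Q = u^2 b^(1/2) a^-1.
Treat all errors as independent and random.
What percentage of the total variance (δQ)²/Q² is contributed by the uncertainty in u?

(δQ/Q)² = (2·δu/u)² + (½·δb/b)² + (-1·δa/a)²
  u term: (2×0.0713)² = 0.0203
  b term: (0.5×0.0683)² = 0.00117
  a term: (-1×0.0504)² = 0.00254
Total = 0.0240. Share from u = 0.0203/0.0240 = 0.846.

84.6%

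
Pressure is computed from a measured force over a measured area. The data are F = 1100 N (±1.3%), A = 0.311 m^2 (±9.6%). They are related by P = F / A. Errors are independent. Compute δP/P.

0.0969

Since P is a product/quotient, work with relative uncertainties:
  (1·δF/F)² = (1×0.0130)² = 0.000169;  (-1·δA/A)² = (-1×0.0960)² = 0.00922
δP/P = √(0.00939) = 0.0969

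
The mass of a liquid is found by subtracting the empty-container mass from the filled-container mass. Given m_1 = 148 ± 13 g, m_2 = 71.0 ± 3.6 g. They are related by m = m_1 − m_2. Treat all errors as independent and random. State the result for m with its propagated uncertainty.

m is a linear combination, so absolute uncertainties add in quadrature:
  (δm_1)² = 169;  (δm_2)² = 13.0
δm = √(182) = 13.5 g
m = 77.0 g.

77.0 ± 13.5 g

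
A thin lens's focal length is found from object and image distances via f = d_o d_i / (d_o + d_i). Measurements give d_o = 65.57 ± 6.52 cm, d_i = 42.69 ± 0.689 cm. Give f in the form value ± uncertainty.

∂f/∂d_o = (d_i/(d_o+d_i))² = 0.155;  ∂f/∂d_i = (d_o/(d_o+d_i))² = 0.367
δf = √((∂f/∂d_o · δd_o)² + (∂f/∂d_i · δd_i)²) = √(1.03 + 0.0639) = 1.04 cm
f = 25.86 cm.

25.86 ± 1.04 cm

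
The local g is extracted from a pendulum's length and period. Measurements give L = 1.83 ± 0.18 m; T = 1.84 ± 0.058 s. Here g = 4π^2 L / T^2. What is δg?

2.49 m/s^2

For a monomial g ∝ L, T^-2, fractional errors add in quadrature:
  (1·δL/L)² = (1×0.0984)² = 0.00967;  (-2·δT/T)² = (-2×0.0315)² = 0.00397
δg/g = √(0.0136) = 0.117
g = 21.3 m/s^2, so δg = 0.117 × 21.3 = 2.49 m/s^2.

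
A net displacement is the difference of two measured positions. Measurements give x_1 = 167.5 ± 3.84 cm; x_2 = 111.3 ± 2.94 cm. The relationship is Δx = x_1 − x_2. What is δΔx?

4.84 cm

Absolute uncertainties add in quadrature for a linear combination:
  (δx_1)² = 14.7;  (δx_2)² = 8.64
δΔx = √(23.4) = 4.84 cm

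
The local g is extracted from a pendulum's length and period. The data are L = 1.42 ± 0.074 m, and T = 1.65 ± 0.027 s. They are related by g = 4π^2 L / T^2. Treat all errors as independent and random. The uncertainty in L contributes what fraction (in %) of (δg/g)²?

71.7%

(δg/g)² = (1·δL/L)² + (-2·δT/T)²
  L term: (1×0.0521)² = 0.00272
  T term: (-2×0.0164)² = 0.00107
Total = 0.00379. Share from L = 0.00272/0.00379 = 0.717.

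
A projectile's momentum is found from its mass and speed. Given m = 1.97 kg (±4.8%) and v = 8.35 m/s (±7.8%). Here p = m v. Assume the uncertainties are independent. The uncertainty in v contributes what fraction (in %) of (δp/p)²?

72.5%

(δp/p)² = (1·δm/m)² + (1·δv/v)²
  m term: (1×0.0480)² = 0.00230
  v term: (1×0.0780)² = 0.00608
Total = 0.00839. Share from v = 0.00608/0.00839 = 0.725.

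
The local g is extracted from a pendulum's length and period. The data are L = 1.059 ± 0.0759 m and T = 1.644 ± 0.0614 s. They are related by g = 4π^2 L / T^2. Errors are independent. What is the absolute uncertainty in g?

Relative error in a monomial: (δg/g)² = Σ (nᵢ · δxᵢ/xᵢ)².
  (1·δL/L)² = (1×0.0717)² = 0.00514;  (-2·δT/T)² = (-2×0.0373)² = 0.00558
δg/g = √(0.0107) = 0.104
g = 15.47 m/s^2, so δg = 0.104 × 15.47 = 1.60 m/s^2.

1.60 m/s^2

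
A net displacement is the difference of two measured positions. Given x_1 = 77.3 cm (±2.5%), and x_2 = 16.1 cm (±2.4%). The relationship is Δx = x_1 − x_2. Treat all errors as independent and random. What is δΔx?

1.97 cm

For a sum/difference, combine absolute errors in quadrature:
  (δx_1)² = 3.73;  (δx_2)² = 0.149
δΔx = √(3.88) = 1.97 cm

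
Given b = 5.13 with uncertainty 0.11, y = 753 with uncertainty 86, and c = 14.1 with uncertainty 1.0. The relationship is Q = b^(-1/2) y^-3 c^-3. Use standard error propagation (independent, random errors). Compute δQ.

Products/powers → add relative errors in quadrature, weighted by exponent:
  (−½·δb/b)² = (-0.5×0.0214)² = 0.000115;  (-3·δy/y)² = (-3×0.114)² = 0.117;  (-3·δc/c)² = (-3×0.0709)² = 0.0453
δQ/Q = √(0.163) = 0.403
Q = 3.69e-13, so δQ = 0.403 × 3.69e-13 = 1.49e-13.

1.49e-13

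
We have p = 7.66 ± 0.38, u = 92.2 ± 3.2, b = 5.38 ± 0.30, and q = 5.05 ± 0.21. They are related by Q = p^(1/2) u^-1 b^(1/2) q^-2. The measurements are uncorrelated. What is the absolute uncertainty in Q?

For a monomial Q ∝ p^(1/2), u^-1, b^(1/2), q^-2, fractional errors add in quadrature:
  (½·δp/p)² = (0.5×0.0496)² = 0.000615;  (-1·δu/u)² = (-1×0.0347)² = 0.00120;  (½·δb/b)² = (0.5×0.0558)² = 0.000777;  (-2·δq/q)² = (-2×0.0416)² = 0.00692
δQ/Q = √(0.00951) = 0.0975
Q = 0.00273, so δQ = 0.0975 × 0.00273 = 0.000266.

0.000266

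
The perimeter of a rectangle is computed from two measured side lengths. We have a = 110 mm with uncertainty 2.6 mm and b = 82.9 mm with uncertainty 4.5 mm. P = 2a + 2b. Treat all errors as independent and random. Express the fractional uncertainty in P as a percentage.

2.69%

Absolute uncertainties add in quadrature for a linear combination:
  (2·δa)² = 27.0;  (2·δb)² = 81.0
δP = √(108) = 10.4 mm
P = 386 mm, so δP/P = 10.4/386 = 0.0269.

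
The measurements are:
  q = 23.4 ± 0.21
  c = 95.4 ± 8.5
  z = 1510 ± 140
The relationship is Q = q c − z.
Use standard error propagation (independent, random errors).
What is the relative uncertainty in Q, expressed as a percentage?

Let p = q·c = 2230. δp/p = √((1·δq/q)² + (1·δc/c)²) = √(8.05e-05 + 0.00794) = 0.0895, so δp = 200.
Q = p − z: δQ = √(δp² + δz²) = √(40000 + 19600) = 244
Q = 722, so δQ/Q = 244/722 = 0.338.

33.8%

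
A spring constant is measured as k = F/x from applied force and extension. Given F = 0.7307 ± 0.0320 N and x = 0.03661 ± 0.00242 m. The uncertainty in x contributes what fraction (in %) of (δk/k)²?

69.5%

(δk/k)² = (1·δF/F)² + (-1·δx/x)²
  F term: (1×0.0438)² = 0.00192
  x term: (-1×0.0661)² = 0.00437
Total = 0.00629. Share from x = 0.00437/0.00629 = 0.695.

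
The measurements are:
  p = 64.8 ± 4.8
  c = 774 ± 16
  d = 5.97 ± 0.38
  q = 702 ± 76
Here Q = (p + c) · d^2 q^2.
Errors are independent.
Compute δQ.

Let u = p + c = 839. δu = √(δp² + δc²) = √(23.0 + 256) = 16.7, so δu/u = 0.0199.
Q is then a monomial in u, d, q:
δQ/Q = √((δu/u)² + (2·δd/d)² + (2·δq/q)²) = √(0.000397 + 0.0162 + 0.0469) = 0.252
Q = 1.47e+10, so δQ = 0.252 × 1.47e+10 = 3.71e+09.

3.71e+09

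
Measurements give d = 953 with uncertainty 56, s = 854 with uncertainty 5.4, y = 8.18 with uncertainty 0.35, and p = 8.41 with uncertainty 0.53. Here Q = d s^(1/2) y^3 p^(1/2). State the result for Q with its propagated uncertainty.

(4.42 ± 0.640) × 10^7

Each factor contributes (exponent × relative error)² to (δQ/Q)²:
  (1·δd/d)² = (1×0.0588)² = 0.00345;  (½·δs/s)² = (0.5×0.00632)² = 1e-05;  (3·δy/y)² = (3×0.0428)² = 0.0165;  (½·δp/p)² = (0.5×0.0630)² = 0.000993
δQ/Q = √(0.0209) = 0.145
Q = 4.42e+07, so δQ = 0.145 × 4.42e+07 = 6.4e+06.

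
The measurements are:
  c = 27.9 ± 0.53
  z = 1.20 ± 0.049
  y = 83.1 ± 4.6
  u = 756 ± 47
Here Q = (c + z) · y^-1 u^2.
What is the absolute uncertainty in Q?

Let w = c + z = 29.1. δw = √(δc² + δz²) = √(0.281 + 0.00240) = 0.532, so δw/w = 0.0183.
Q is then a monomial in w, y, u:
δQ/Q = √((δw/w)² + (-1·δy/y)² + (2·δu/u)²) = √(0.000335 + 0.00306 + 0.0155) = 0.137
Q = 2e+05, so δQ = 0.137 × 2e+05 = 27500.

27500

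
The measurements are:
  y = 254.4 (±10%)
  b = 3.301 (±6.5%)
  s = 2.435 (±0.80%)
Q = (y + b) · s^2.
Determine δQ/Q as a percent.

Let u = y + b = 257.7. δu = √(δy² + δb²) = √(647 + 0.0460) = 25.4, so δu/u = 0.0987.
Q is then a monomial in u, s:
δQ/Q = √((δu/u)² + (2·δs/s)²) = √(0.00975 + 0.000256) = 0.100

10.0%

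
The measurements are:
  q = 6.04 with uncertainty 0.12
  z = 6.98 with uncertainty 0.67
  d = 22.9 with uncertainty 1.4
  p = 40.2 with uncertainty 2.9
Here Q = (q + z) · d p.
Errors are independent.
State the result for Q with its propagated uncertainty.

Let u = q + z = 13.0. δu = √(δq² + δz²) = √(0.0144 + 0.449) = 0.681, so δu/u = 0.0523.
Q is then a monomial in u, d, p:
δQ/Q = √((δu/u)² + (1·δd/d)² + (1·δp/p)²) = √(0.00273 + 0.00374 + 0.00520) = 0.108
Q = 12000, so δQ = 0.108 × 12000 = 1300.

12000 ± 1300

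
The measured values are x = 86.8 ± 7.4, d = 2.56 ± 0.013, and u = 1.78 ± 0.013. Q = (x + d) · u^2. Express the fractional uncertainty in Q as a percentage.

Let w = x + d = 89.4. δw = √(δx² + δd²) = √(54.8 + 0.000169) = 7.40, so δw/w = 0.0828.
Q is then a monomial in w, u:
δQ/Q = √((δw/w)² + (2·δu/u)²) = √(0.00686 + 0.000213) = 0.0841

8.41%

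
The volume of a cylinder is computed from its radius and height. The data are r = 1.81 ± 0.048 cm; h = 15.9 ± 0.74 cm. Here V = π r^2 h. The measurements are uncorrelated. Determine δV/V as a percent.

7.06%

For a monomial V ∝ r^2, h, fractional errors add in quadrature:
  (2·δr/r)² = (2×0.0265)² = 0.00281;  (1·δh/h)² = (1×0.0465)² = 0.00217
δV/V = √(0.00498) = 0.0706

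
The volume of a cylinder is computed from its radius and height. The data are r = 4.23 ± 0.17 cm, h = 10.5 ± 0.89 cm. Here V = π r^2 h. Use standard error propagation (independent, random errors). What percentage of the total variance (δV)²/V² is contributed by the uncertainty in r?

(δV/V)² = (2·δr/r)² + (1·δh/h)²
  r term: (2×0.0402)² = 0.00646
  h term: (1×0.0848)² = 0.00718
Total = 0.0136. Share from r = 0.00646/0.0136 = 0.473.

47.3%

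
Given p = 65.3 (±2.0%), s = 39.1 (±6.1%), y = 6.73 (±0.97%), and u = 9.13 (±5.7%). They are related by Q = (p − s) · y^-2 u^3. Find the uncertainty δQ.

Let w = p − s = 26.2. δw = √(δp² + δs²) = √(1.71 + 5.69) = 2.72, so δw/w = 0.104.
Q is then a monomial in w, y, u:
δQ/Q = √((δw/w)² + (-2·δy/y)² + (3·δu/u)²) = √(0.0108 + 0.000376 + 0.0292) = 0.201
Q = 440, so δQ = 0.201 × 440 = 88.5.

88.5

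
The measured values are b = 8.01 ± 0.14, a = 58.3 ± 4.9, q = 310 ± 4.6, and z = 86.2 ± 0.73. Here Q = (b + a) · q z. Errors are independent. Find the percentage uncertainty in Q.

7.59%

Let u = b + a = 66.3. δu = √(δb² + δa²) = √(0.0196 + 24.0) = 4.90, so δu/u = 0.0739.
Q is then a monomial in u, q, z:
δQ/Q = √((δu/u)² + (1·δq/q)² + (1·δz/z)²) = √(0.00546 + 0.000220 + 7.17e-05) = 0.0759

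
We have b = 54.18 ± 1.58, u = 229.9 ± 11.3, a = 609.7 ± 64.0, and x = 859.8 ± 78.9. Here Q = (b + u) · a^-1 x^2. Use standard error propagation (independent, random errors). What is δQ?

Let w = b + u = 284.1. δw = √(δb² + δu²) = √(2.50 + 128) = 11.4, so δw/w = 0.0402.
Q is then a monomial in w, a, x:
δQ/Q = √((δw/w)² + (-1·δa/a)² + (2·δx/x)²) = √(0.00161 + 0.0110 + 0.0337) = 0.215
Q = 344400, so δQ = 0.215 × 344400 = 74100.

74100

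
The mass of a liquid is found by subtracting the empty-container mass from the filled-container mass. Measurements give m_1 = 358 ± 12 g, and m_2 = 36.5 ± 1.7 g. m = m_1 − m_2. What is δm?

12.1 g

For a sum/difference, combine absolute errors in quadrature:
  (δm_1)² = 144;  (δm_2)² = 2.89
δm = √(147) = 12.1 g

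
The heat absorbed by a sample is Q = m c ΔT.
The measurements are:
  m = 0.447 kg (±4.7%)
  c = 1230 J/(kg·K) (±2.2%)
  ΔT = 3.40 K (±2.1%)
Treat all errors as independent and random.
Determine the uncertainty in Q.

105 J

Products/powers → add relative errors in quadrature, weighted by exponent:
  (1·δm/m)² = (1×0.0470)² = 0.00221;  (1·δc/c)² = (1×0.0220)² = 0.000484;  (1·δΔT/ΔT)² = (1×0.0210)² = 0.000441
δQ/Q = √(0.00313) = 0.0560
Q = 1870 J, so δQ = 0.0560 × 1870 = 105 J.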